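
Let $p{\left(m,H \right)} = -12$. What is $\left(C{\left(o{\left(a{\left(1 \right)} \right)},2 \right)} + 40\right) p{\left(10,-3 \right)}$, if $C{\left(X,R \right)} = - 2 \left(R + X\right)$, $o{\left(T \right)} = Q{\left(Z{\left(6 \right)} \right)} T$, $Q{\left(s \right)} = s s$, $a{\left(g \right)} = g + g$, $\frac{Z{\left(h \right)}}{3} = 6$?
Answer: $15120$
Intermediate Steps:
$Z{\left(h \right)} = 18$ ($Z{\left(h \right)} = 3 \cdot 6 = 18$)
$a{\left(g \right)} = 2 g$
$Q{\left(s \right)} = s^{2}$
$o{\left(T \right)} = 324 T$ ($o{\left(T \right)} = 18^{2} T = 324 T$)
$C{\left(X,R \right)} = - 2 R - 2 X$
$\left(C{\left(o{\left(a{\left(1 \right)} \right)},2 \right)} + 40\right) p{\left(10,-3 \right)} = \left(\left(\left(-2\right) 2 - 2 \cdot 324 \cdot 2 \cdot 1\right) + 40\right) \left(-12\right) = \left(\left(-4 - 2 \cdot 324 \cdot 2\right) + 40\right) \left(-12\right) = \left(\left(-4 - 1296\right) + 40\right) \left(-12\right) = \left(-1300 + 40\right) \left(-12\right) = \left(-1260\right) \left(-12\right) = 15120$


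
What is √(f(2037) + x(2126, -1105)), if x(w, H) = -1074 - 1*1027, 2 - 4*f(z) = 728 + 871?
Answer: I*√10001/2 ≈ 50.003*I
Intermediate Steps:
f(z) = -1597/4 (f(z) = ½ - (728 + 871)/4 = ½ - ¼*1599 = ½ - 1599/4 = -1597/4)
x(w, H) = -2101 (x(w, H) = -1074 - 1027 = -2101)
√(f(2037) + x(2126, -1105)) = √(-1597/4 - 2101) = √(-10001/4) = I*√10001/2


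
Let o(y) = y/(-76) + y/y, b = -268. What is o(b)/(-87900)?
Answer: -43/835050 ≈ -5.1494e-5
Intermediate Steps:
o(y) = 1 - y/76 (o(y) = y*(-1/76) + 1 = -y/76 + 1 = 1 - y/76)
o(b)/(-87900) = (1 - 1/76*(-268))/(-87900) = (1 + 67/19)*(-1/87900) = (86/19)*(-1/87900) = -43/835050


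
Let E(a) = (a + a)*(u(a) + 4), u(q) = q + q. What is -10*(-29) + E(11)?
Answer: 862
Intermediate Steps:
u(q) = 2*q
E(a) = 2*a*(4 + 2*a) (E(a) = (a + a)*(2*a + 4) = (2*a)*(4 + 2*a) = 2*a*(4 + 2*a))
-10*(-29) + E(11) = -10*(-29) + 4*11*(2 + 11) = 290 + 4*11*13 = 290 + 572 = 862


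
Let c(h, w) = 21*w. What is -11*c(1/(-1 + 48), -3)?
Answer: 693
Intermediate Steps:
-11*c(1/(-1 + 48), -3) = -231*(-3) = -11*(-63) = 693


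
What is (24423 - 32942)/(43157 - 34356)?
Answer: -8519/8801 ≈ -0.96796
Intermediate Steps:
(24423 - 32942)/(43157 - 34356) = -8519/8801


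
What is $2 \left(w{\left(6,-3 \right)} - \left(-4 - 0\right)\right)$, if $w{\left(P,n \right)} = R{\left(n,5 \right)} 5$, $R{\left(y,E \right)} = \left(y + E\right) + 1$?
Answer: $38$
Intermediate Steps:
$R{\left(y,E \right)} = 1 + E + y$ ($R{\left(y,E \right)} = \left(E + y\right) + 1 = 1 + E + y$)
$w{\left(P,n \right)} = 30 + 5 n$ ($w{\left(P,n \right)} = \left(1 + 5 + n\right) 5 = \left(6 + n\right) 5 = 30 + 5 n$)
$2 \left(w{\left(6,-3 \right)} - \left(-4 - 0\right)\right) = 2 \left(\left(30 + 5 \left(-3\right)\right) - \left(-4 - 0\right)\right) = 2 \left(\left(30 - 15\right) - \left(-4 + 0\right)\right) = 2 \left(15 - -4\right) = 2 \left(15 + 4\right) = 2 \cdot 19 = 38$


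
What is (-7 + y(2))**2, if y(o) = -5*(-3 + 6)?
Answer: 484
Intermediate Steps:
y(o) = -15 (y(o) = -5*3 = -15)
(-7 + y(2))**2 = (-7 - 15)**2 = (-22)**2 = 484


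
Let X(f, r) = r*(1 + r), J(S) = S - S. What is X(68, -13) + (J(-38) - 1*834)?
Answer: -678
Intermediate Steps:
J(S) = 0
X(68, -13) + (J(-38) - 1*834) = -13*(1 - 13) + (0 - 1*834) = -13*(-12) + (0 - 834) = 156 - 834 = -678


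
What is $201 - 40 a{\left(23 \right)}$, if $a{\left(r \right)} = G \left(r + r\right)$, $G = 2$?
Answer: $-3479$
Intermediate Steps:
$a{\left(r \right)} = 4 r$ ($a{\left(r \right)} = 2 \left(r + r\right) = 2 \cdot 2 r = 4 r$)
$201 - 40 a{\left(23 \right)} = 201 - 40 \cdot 4 \cdot 23 = 201 - 3680 = -3479$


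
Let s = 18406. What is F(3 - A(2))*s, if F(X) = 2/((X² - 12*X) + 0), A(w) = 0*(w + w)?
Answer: -36812/27 ≈ -1363.4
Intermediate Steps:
A(w) = 0 (A(w) = 0*(2*w) = 0)
F(X) = 2/(X² - 12*X)
F(3 - A(2))*s = (2/((3 - 1*0)*(-12 + (3 - 1*0))))*18406 = (2/((3 + 0)*(-12 + (3 + 0))))*18406 = (2/(3*(-12 + 3)))*18406 = (2*(⅓)/(-9))*18406 = (2*(⅓)*(-⅑))*18406 = -2/27*18406 = -36812/27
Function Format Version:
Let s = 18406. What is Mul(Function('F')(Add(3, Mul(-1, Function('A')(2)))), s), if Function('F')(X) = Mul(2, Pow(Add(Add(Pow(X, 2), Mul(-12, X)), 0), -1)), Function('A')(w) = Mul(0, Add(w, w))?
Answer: Rational(-36812, 27) ≈ -1363.4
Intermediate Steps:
Function('A')(w) = 0 (Function('A')(w) = Mul(0, Mul(2, w)) = 0)
Function('F')(X) = Mul(2, Pow(Add(Pow(X, 2), Mul(-12, X)), -1))
Mul(Function('F')(Add(3, Mul(-1, Function('A')(2)))), s) = Mul(Mul(2, Pow(Add(3, Mul(-1, 0)), -1), Pow(Add(-12, Add(3, Mul(-1, 0))), -1)), 18406) = Mul(Mul(2, Pow(Add(3, 0), -1), Pow(Add(-12, Add(3, 0)), -1)), 18406) = Mul(Mul(2, Pow(3, -1), Pow(Add(-12, 3), -1)), 18406) = Mul(Mul(2, Rational(1, 3), Pow(-9, -1)), 18406) = Mul(Mul(2, Rational(1, 3), Rational(-1, 9)), 18406) = Mul(Rational(-2, 27), 18406) = Rational(-36812, 27)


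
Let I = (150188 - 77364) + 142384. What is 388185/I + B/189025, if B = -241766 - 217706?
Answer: -1214541931/1937128200 ≈ -0.62698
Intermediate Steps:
B = -459472
I = 215208 (I = 72824 + 142384 = 215208)
388185/I + B/189025 = 388185/215208 - 459472/189025 = 388185*(1/215208) - 459472*1/189025 = 18485/10248 - 459472/189025 = -1214541931/1937128200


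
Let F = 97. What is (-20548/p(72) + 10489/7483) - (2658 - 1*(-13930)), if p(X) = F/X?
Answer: -23110168203/725851 ≈ -31839.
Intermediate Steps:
p(X) = 97/X
(-20548/p(72) + 10489/7483) - (2658 - 1*(-13930)) = (-20548/(97/72) + 10489/7483) - (2658 - 1*(-13930)) = (-20548/(97*(1/72)) + 10489*(1/7483)) - (2658 + 13930) = (-20548/97/72 + 10489/7483) - 1*16588 = (-20548*72/97 + 10489/7483) - 16588 = (-1479456/97 + 10489/7483) - 16588 = -11069751815/725851 - 16588 = -23110168203/725851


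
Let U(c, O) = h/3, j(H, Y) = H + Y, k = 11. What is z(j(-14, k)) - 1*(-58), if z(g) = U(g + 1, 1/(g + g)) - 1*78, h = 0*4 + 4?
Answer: -56/3 ≈ -18.667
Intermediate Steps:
h = 4 (h = 0 + 4 = 4)
U(c, O) = 4/3
z(g) = -230/3 (z(g) = 4/3 - 1*78 = 4/3 - 78 = -230/3)
z(j(-14, k)) - 1*(-58) = -230/3 - 1*(-58) = -230/3 + 58 = -56/3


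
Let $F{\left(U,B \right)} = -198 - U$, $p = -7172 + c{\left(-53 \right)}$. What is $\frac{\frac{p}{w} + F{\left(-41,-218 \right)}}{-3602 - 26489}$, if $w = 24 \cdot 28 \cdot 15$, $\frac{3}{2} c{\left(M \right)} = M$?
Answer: $\frac{2384651}{454975920} \approx 0.0052413$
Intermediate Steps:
$c{\left(M \right)} = \frac{2 M}{3}$
$w = 10080$ ($w = 672 \cdot 15 = 10080$)
$p = - \frac{21622}{3}$ ($p = -7172 + \frac{2}{3} \left(-53\right) = -7172 - \frac{106}{3} = - \frac{21622}{3} \approx -7207.3$)
$\frac{\frac{p}{w} + F{\left(-41,-218 \right)}}{-3602 - 26489} = \frac{- \frac{21622}{3 \cdot 10080} - 157}{-3602 - 26489} = \frac{\left(- \frac{21622}{3}\right) \frac{1}{10080} + \left(-198 + 41\right)}{-30091} = \left(- \frac{10811}{15120} - 157\right) \left(- \frac{1}{30091}\right) = \left(- \frac{2384651}{15120}\right) \left(- \frac{1}{30091}\right) = \frac{2384651}{454975920}$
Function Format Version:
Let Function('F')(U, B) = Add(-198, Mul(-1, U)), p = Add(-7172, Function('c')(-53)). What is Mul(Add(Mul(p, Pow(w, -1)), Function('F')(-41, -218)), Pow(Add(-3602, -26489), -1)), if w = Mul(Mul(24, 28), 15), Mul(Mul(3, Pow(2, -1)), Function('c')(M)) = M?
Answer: Rational(2384651, 454975920) ≈ 0.0052413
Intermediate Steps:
Function('c')(M) = Mul(Rational(2, 3), M)
w = 10080 (w = Mul(672, 15) = 10080)
p = Rational(-21622, 3) (p = Add(-7172, Mul(Rational(2, 3), -53)) = Add(-7172, Rational(-106, 3)) = Rational(-21622, 3) ≈ -7207.3)
Mul(Add(Mul(p, Pow(w, -1)), Function('F')(-41, -218)), Pow(Add(-3602, -26489), -1)) = Mul(Add(Mul(Rational(-21622, 3), Pow(10080, -1)), Add(-198, Mul(-1, -41))), Pow(Add(-3602, -26489), -1)) = Mul(Add(Mul(Rational(-21622, 3), Rational(1, 10080)), Add(-198, 41)), Pow(-30091, -1)) = Mul(Add(Rational(-10811, 15120), -157), Rational(-1, 30091)) = Mul(Rational(-2384651, 15120), Rational(-1, 30091)) = Rational(2384651, 454975920)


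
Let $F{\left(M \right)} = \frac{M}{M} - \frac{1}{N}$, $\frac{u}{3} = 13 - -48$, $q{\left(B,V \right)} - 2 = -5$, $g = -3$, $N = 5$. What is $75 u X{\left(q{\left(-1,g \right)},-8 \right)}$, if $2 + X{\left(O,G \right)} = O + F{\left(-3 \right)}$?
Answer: $-57645$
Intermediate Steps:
$q{\left(B,V \right)} = -3$ ($q{\left(B,V \right)} = 2 - 5 = -3$)
$u = 183$ ($u = 3 \left(13 - -48\right) = 3 \left(13 + 48\right) = 3 \cdot 61 = 183$)
$F{\left(M \right)} = \frac{4}{5}$ ($F{\left(M \right)} = \frac{M}{M} - \frac{1}{5} = 1 - \frac{1}{5} = \frac{4}{5}$)
$X{\left(O,G \right)} = - \frac{6}{5} + O$ ($X{\left(O,G \right)} = -2 + \left(O + \frac{4}{5}\right) = -2 + \left(\frac{4}{5} + O\right) = - \frac{6}{5} + O$)
$75 u X{\left(q{\left(-1,g \right)},-8 \right)} = 75 \cdot 183 \left(- \frac{6}{5} - 3\right) = 13725 \left(- \frac{21}{5}\right) = -57645$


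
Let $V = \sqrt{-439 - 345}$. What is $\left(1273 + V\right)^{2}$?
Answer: $1619745 + 71288 i \approx 1.6197 \cdot 10^{6} + 71288.0 i$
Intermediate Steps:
$V = 28 i$ ($V = \sqrt{-784} = 28 i \approx 28.0 i$)
$\left(1273 + V\right)^{2} = \left(1273 + 28 i\right)^{2}$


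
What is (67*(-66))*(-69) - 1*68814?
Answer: 236304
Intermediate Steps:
(67*(-66))*(-69) - 1*68814 = -4422*(-69) - 68814 = 305118 - 68814 = 236304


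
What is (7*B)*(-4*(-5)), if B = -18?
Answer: -2520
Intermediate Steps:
(7*B)*(-4*(-5)) = (7*(-18))*(-4*(-5)) = -126*20 = -2520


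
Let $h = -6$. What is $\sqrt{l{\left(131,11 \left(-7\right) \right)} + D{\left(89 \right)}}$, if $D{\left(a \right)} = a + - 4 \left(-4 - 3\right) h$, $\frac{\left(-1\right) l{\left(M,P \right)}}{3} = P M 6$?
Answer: $\sqrt{181487} \approx 426.01$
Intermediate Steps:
$l{\left(M,P \right)} = - 18 M P$ ($l{\left(M,P \right)} = - 3 P M 6 = - 3 M P 6 = - 3 \cdot 6 M P = - 18 M P$)
$D{\left(a \right)} = -168 + a$ ($D{\left(a \right)} = a + - 4 \left(-4 - 3\right) \left(-6\right) = a + \left(-4\right) \left(-7\right) \left(-6\right) = a + 28 \left(-6\right) = a - 168 = -168 + a$)
$\sqrt{l{\left(131,11 \left(-7\right) \right)} + D{\left(89 \right)}} = \sqrt{\left(-18\right) 131 \cdot 11 \left(-7\right) + \left(-168 + 89\right)} = \sqrt{\left(-18\right) 131 \left(-77\right) - 79} = \sqrt{181566 - 79} = \sqrt{181487}$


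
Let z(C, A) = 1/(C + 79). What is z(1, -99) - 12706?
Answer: -1016479/80 ≈ -12706.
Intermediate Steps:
z(C, A) = 1/(79 + C)
z(1, -99) - 12706 = 1/(79 + 1) - 12706 = 1/80 - 12706 = -1016479/80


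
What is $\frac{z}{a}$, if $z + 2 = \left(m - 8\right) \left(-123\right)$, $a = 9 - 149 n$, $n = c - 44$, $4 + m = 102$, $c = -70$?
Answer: $- \frac{11072}{16995} \approx -0.65149$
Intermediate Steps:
$m = 98$ ($m = -4 + 102 = 98$)
$n = -114$ ($n = -70 - 44 = -114$)
$a = 16995$ ($a = 9 - -16986 = 9 + 16986 = 16995$)
$z = -11072$ ($z = -2 + \left(98 - 8\right) \left(-123\right) = -2 + 90 \left(-123\right) = -2 - 11070 = -11072$)
$\frac{z}{a} = - \frac{11072}{16995}$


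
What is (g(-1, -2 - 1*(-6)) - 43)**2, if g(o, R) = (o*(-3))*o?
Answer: 2116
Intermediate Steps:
g(o, R) = -3*o**2 (g(o, R) = (-3*o)*o = -3*o**2)
(g(-1, -2 - 1*(-6)) - 43)**2 = (-3*(-1)**2 - 43)**2 = (-3*1 - 43)**2 = (-3 - 43)**2 = (-46)**2 = 2116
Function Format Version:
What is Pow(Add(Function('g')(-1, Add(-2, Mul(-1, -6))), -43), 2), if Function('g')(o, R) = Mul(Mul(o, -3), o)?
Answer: 2116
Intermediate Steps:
Function('g')(o, R) = Mul(-3, Pow(o, 2)) (Function('g')(o, R) = Mul(Mul(-3, o), o) = Mul(-3, Pow(o, 2)))
Pow(Add(Function('g')(-1, Add(-2, Mul(-1, -6))), -43), 2) = Pow(Add(Mul(-3, Pow(-1, 2)), -43), 2) = Pow(Add(Mul(-3, 1), -43), 2) = Pow(Add(-3, -43), 2) = Pow(-46, 2) = 2116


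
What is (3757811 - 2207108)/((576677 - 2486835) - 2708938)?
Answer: -1550703/4619096 ≈ -0.33572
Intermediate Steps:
(3757811 - 2207108)/((576677 - 2486835) - 2708938) = 1550703/(-1910158 - 2708938) = 1550703/(-4619096) = 1550703*(-1/4619096) = -1550703/4619096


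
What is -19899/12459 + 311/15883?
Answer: -104060356/65962099 ≈ -1.5776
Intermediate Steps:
-19899/12459 + 311/15883 = -19899*1/12459 + 311*(1/15883) = -6633/4153 + 311/15883 = -104060356/65962099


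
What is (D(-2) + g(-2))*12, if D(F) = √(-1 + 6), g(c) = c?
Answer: -24 + 12*√5 ≈ 2.8328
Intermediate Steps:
D(F) = √5
(D(-2) + g(-2))*12 = (√5 - 2)*12 = (-2 + √5)*12 = -24 + 12*√5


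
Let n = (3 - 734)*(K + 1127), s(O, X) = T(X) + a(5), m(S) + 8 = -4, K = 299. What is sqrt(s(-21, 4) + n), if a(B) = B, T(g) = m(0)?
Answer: I*sqrt(1042413) ≈ 1021.0*I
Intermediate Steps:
m(S) = -12 (m(S) = -8 - 4 = -12)
T(g) = -12
s(O, X) = -7 (s(O, X) = -12 + 5 = -7)
n = -1042406 (n = (3 - 734)*(299 + 1127) = -731*1426 = -1042406)
sqrt(s(-21, 4) + n) = sqrt(-7 - 1042406) = sqrt(-1042413) = I*sqrt(1042413)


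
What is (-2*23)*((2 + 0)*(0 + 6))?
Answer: -552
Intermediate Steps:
(-2*23)*((2 + 0)*(0 + 6)) = -92*6 = -46*12 = -552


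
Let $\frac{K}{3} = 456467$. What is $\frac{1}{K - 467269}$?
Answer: $\frac{1}{902132} \approx 1.1085 \cdot 10^{-6}$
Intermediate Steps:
$K = 1369401$ ($K = 3 \cdot 456467 = 1369401$)
$\frac{1}{K - 467269} = \frac{1}{1369401 - 467269} = \frac{1}{902132}$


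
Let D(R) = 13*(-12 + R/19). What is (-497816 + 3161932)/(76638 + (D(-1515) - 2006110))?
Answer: -50618204/36682627 ≈ -1.3799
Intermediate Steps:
D(R) = -156 + 13*R/19 (D(R) = 13*(-12 + R*(1/19)) = 13*(-12 + R/19) = -156 + 13*R/19)
(-497816 + 3161932)/(76638 + (D(-1515) - 2006110)) = (-497816 + 3161932)/(76638 + ((-156 + (13/19)*(-1515)) - 2006110)) = 2664116/(76638 + ((-156 - 19695/19) - 2006110)) = 2664116/(76638 + (-22659/19 - 2006110)) = 2664116/(76638 - 38138749/19) = 2664116/(-36682627/19) = 2664116*(-19/36682627) = -50618204/36682627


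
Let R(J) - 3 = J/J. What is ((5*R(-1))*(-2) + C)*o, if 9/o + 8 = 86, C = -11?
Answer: -153/26 ≈ -5.8846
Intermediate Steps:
R(J) = 4 (R(J) = 3 + J/J = 3 + 1 = 4)
o = 3/26 (o = 9/(-8 + 86) = 9/78 = 9*(1/78) = 3/26 ≈ 0.11538)
((5*R(-1))*(-2) + C)*o = ((5*4)*(-2) - 11)*(3/26) = (20*(-2) - 11)*(3/26) = (-40 - 11)*(3/26) = -51*3/26 = -153/26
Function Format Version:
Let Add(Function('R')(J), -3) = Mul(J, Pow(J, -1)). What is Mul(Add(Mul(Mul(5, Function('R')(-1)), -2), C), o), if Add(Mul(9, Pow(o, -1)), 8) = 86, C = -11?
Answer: Rational(-153, 26) ≈ -5.8846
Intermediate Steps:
Function('R')(J) = 4 (Function('R')(J) = Add(3, Mul(J, Pow(J, -1))) = Add(3, 1) = 4)
o = Rational(3, 26) (o = Mul(9, Pow(Add(-8, 86), -1)) = Mul(9, Pow(78, -1)) = Mul(9, Rational(1, 78)) = Rational(3, 26) ≈ 0.11538)
Mul(Add(Mul(Mul(5, Function('R')(-1)), -2), C), o) = Mul(Add(Mul(Mul(5, 4), -2), -11), Rational(3, 26)) = Mul(Add(Mul(20, -2), -11), Rational(3, 26)) = Mul(Add(-40, -11), Rational(3, 26)) = Mul(-51, Rational(3, 26)) = Rational(-153, 26)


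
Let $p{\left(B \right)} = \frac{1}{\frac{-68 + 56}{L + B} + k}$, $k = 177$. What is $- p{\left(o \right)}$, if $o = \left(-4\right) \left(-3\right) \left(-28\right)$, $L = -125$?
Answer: $- \frac{461}{81609} \approx -0.0056489$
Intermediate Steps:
$o = -336$ ($o = 12 \left(-28\right) = -336$)
$p{\left(B \right)} = \frac{1}{177 - \frac{12}{-125 + B}}$ ($p{\left(B \right)} = \frac{1}{\frac{-68 + 56}{-125 + B} + 177} = \frac{1}{- \frac{12}{-125 + B} + 177} = \frac{1}{177 - \frac{12}{-125 + B}}$)
$- p{\left(o \right)} = - \frac{-125 - 336}{3 \left(-7379 + 59 \left(-336\right)\right)} = - \frac{-461}{3 \left(-7379 - 19824\right)} = - \frac{-461}{3 \left(-27203\right)} = - \frac{\left(-1\right) \left(-461\right)}{3 \cdot 27203} = \left(-1\right) \frac{461}{81609} = - \frac{461}{81609}$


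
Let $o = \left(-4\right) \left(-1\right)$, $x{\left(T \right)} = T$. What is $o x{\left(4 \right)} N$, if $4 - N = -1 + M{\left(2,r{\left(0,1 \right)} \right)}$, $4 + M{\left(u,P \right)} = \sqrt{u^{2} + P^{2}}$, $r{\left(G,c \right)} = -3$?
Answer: $144 - 16 \sqrt{13} \approx 86.311$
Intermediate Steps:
$M{\left(u,P \right)} = -4 + \sqrt{P^{2} + u^{2}}$ ($M{\left(u,P \right)} = -4 + \sqrt{u^{2} + P^{2}} = -4 + \sqrt{P^{2} + u^{2}}$)
$N = 9 - \sqrt{13}$ ($N = 4 - \left(-1 - \left(4 - \sqrt{\left(-3\right)^{2} + 2^{2}}\right)\right) = 4 - \left(-1 - \left(4 - \sqrt{9 + 4}\right)\right) = 4 - \left(-1 - \left(4 - \sqrt{13}\right)\right) = 4 - \left(-5 + \sqrt{13}\right) = 4 + \left(5 - \sqrt{13}\right) = 9 - \sqrt{13} \approx 5.3944$)
$o = 4$
$o x{\left(4 \right)} N = 4 \cdot 4 \left(9 - \sqrt{13}\right) = 16 \left(9 - \sqrt{13}\right) = 144 - 16 \sqrt{13}$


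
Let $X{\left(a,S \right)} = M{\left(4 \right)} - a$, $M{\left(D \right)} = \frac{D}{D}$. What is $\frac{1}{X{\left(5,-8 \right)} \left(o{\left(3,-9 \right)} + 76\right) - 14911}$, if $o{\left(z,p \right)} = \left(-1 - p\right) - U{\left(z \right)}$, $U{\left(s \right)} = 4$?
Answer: $- \frac{1}{15231} \approx -6.5656 \cdot 10^{-5}$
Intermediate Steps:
$M{\left(D \right)} = 1$
$o{\left(z,p \right)} = -5 - p$ ($o{\left(z,p \right)} = \left(-1 - p\right) - 4 = -5 - p$)
$X{\left(a,S \right)} = 1 - a$
$\frac{1}{X{\left(5,-8 \right)} \left(o{\left(3,-9 \right)} + 76\right) - 14911} = \frac{1}{\left(1 - 5\right) \left(\left(-5 - -9\right) + 76\right) - 14911} = \frac{1}{\left(1 - 5\right) \left(\left(-5 + 9\right) + 76\right) - 14911} = \frac{1}{- 4 \left(4 + 76\right) - 14911} = \frac{1}{\left(-4\right) 80 - 14911} = \frac{1}{-320 - 14911} = \frac{1}{-15231} = - \frac{1}{15231}$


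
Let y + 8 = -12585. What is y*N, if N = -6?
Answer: 75558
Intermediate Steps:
y = -12593 (y = -8 - 12585 = -12593)
y*N = -12593*(-6) = 75558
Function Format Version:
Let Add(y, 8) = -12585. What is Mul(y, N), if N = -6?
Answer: 75558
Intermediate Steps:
y = -12593 (y = Add(-8, -12585) = -12593)
Mul(y, N) = Mul(-12593, -6) = 75558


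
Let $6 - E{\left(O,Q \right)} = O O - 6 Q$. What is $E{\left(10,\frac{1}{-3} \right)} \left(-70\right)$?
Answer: $6720$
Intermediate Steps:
$E{\left(O,Q \right)} = 6 - O^{2} + 6 Q$ ($E{\left(O,Q \right)} = 6 - \left(O O - 6 Q\right) = 6 - \left(O^{2} - 6 Q\right) = 6 - O^{2} + 6 Q$)
$E{\left(10,\frac{1}{-3} \right)} \left(-70\right) = \left(6 - 10^{2} + \frac{6}{-3}\right) \left(-70\right) = \left(6 - 100 + 6 \left(- \frac{1}{3}\right)\right) \left(-70\right) = \left(6 - 100 - 2\right) \left(-70\right) = \left(-96\right) \left(-70\right) = 6720$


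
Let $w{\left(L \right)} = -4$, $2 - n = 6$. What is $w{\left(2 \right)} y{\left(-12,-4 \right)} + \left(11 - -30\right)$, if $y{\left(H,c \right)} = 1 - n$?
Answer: $21$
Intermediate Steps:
$n = -4$ ($n = 2 - 6 = -4$)
$y{\left(H,c \right)} = 5$ ($y{\left(H,c \right)} = 1 - -4 = 1 + 4 = 5$)
$w{\left(2 \right)} y{\left(-12,-4 \right)} + \left(11 - -30\right) = \left(-4\right) 5 + \left(11 - -30\right) = -20 + \left(11 + 30\right) = -20 + 41 = 21$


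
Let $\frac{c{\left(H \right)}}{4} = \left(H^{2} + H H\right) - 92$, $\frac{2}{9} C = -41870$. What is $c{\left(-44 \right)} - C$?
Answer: $203535$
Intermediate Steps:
$C = -188415$ ($C = \frac{9}{2} \left(-41870\right) = -188415$)
$c{\left(H \right)} = -368 + 8 H^{2}$ ($c{\left(H \right)} = 4 \left(\left(H^{2} + H H\right) - 92\right) = 4 \left(\left(H^{2} + H^{2}\right) - 92\right) = 4 \left(2 H^{2} - 92\right) = 4 \left(-92 + 2 H^{2}\right) = -368 + 8 H^{2}$)
$c{\left(-44 \right)} - C = \left(-368 + 8 \left(-44\right)^{2}\right) - -188415 = \left(-368 + 8 \cdot 1936\right) + 188415 = \left(-368 + 15488\right) + 188415 = 15120 + 188415 = 203535$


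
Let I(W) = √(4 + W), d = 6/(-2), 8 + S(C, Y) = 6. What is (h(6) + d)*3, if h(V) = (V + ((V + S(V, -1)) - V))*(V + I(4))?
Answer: 63 + 24*√2 ≈ 96.941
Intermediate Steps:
S(C, Y) = -2 (S(C, Y) = -8 + 6 = -2)
d = -3 (d = 6*(-½) = -3)
h(V) = (-2 + V)*(V + 2*√2) (h(V) = (V + ((V - 2) - V))*(V + √(4 + 4)) = (V + ((-2 + V) - V))*(V + √8) = (V - 2)*(V + 2*√2) = (-2 + V)*(V + 2*√2))
(h(6) + d)*3 = ((6² - 4*√2 - 2*6 + 2*6*√2) - 3)*3 = ((36 - 4*√2 - 12 + 12*√2) - 3)*3 = ((24 + 8*√2) - 3)*3 = (21 + 8*√2)*3 = 63 + 24*√2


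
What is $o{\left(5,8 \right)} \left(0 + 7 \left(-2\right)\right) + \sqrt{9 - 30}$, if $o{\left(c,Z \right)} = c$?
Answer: $-70 + i \sqrt{21} \approx -70.0 + 4.5826 i$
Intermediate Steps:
$o{\left(5,8 \right)} \left(0 + 7 \left(-2\right)\right) + \sqrt{9 - 30} = 5 \left(0 + 7 \left(-2\right)\right) + \sqrt{9 - 30} = 5 \left(0 - 14\right) + \sqrt{-21} = 5 \left(-14\right) + i \sqrt{21} = -70 + i \sqrt{21}$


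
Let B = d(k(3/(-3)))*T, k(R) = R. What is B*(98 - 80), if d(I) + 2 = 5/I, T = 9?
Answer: -1134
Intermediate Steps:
d(I) = -2 + 5/I
B = -63 (B = (-2 + 5/((3/(-3))))*9 = (-2 + 5/((3*(-⅓))))*9 = (-2 + 5/(-1))*9 = (-2 + 5*(-1))*9 = (-2 - 5)*9 = -7*9 = -63)
B*(98 - 80) = -63*(98 - 80) = -63*18 = -1134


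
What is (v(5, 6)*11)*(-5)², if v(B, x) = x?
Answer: 1650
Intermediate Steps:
(v(5, 6)*11)*(-5)² = (6*11)*(-5)² = 66*25 = 1650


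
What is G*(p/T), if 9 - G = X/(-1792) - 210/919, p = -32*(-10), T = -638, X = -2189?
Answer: -5993755/1492456 ≈ -4.0160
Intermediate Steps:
p = 320
G = 13186261/1646848 (G = 9 - (-2189/(-1792) - 210/919) = 9 - (-2189*(-1/1792) - 210*1/919) = 9 - (2189/1792 - 210/919) = 9 - 1*1635371/1646848 = 9 - 1635371/1646848 = 13186261/1646848 ≈ 8.0070)
G*(p/T) = 13186261*(320/(-638))/1646848 = 13186261*(320*(-1/638))/1646848 = (13186261/1646848)*(-160/319) = -5993755/1492456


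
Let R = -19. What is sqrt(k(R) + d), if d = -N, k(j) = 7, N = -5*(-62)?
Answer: I*sqrt(303) ≈ 17.407*I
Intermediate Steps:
N = 310
d = -310 (d = -1*310 = -310)
sqrt(k(R) + d) = sqrt(7 - 310) = sqrt(-303) = I*sqrt(303)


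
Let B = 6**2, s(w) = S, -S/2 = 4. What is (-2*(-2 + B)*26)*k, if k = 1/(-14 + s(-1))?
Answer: 884/11 ≈ 80.364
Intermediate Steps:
S = -8 (S = -2*4 = -8)
s(w) = -8
B = 36
k = -1/22 (k = 1/(-14 - 8) = 1/(-22) = -1/22 ≈ -0.045455)
(-2*(-2 + B)*26)*k = (-2*(-2 + 36)*26)*(-1/22) = (-2*34*26)*(-1/22) = -68*26*(-1/22) = -1768*(-1/22) = 884/11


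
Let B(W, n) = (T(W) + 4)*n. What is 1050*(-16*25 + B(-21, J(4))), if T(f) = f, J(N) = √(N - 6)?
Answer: -420000 - 17850*I*√2 ≈ -4.2e+5 - 25244.0*I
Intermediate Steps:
J(N) = √(-6 + N)
B(W, n) = n*(4 + W) (B(W, n) = (W + 4)*n = (4 + W)*n = n*(4 + W))
1050*(-16*25 + B(-21, J(4))) = 1050*(-16*25 + √(-6 + 4)*(4 - 21)) = 1050*(-400 + √(-2)*(-17)) = 1050*(-400 + (I*√2)*(-17)) = 1050*(-400 - 17*I*√2) = -420000 - 17850*I*√2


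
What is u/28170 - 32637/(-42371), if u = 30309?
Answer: 734535643/397863690 ≈ 1.8462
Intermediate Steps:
u/28170 - 32637/(-42371) = 30309/28170 - 32637/(-42371) = 30309*(1/28170) - 32637*(-1/42371) = 10103/9390 + 32637/42371 = 734535643/397863690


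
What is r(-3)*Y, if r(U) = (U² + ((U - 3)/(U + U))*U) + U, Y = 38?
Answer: 114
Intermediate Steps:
r(U) = -3/2 + U² + 3*U/2 (r(U) = (U² + ((-3 + U)/((2*U)))*U) + U = (U² + ((-3 + U)*(1/(2*U)))*U) + U = (U² + ((-3 + U)/(2*U))*U) + U = (U² + (-3/2 + U/2)) + U = (-3/2 + U² + U/2) + U = -3/2 + U² + 3*U/2)
r(-3)*Y = (-3/2 + (-3)² + (3/2)*(-3))*38 = (-3/2 + 9 - 9/2)*38 = 3*38 = 114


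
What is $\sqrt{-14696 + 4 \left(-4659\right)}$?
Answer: $2 i \sqrt{8333} \approx 182.57 i$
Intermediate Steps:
$\sqrt{-14696 + 4 \left(-4659\right)} = \sqrt{-14696 - 18636} = \sqrt{-33332} = 2 i \sqrt{8333}$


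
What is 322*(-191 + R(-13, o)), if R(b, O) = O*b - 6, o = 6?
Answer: -88550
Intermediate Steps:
R(b, O) = -6 + O*b
322*(-191 + R(-13, o)) = 322*(-191 + (-6 + 6*(-13))) = 322*(-191 + (-6 - 78)) = 322*(-191 - 84) = 322*(-275) = -88550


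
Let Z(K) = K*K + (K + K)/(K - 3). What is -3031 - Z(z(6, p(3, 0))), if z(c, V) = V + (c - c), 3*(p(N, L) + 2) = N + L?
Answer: -6065/2 ≈ -3032.5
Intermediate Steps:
p(N, L) = -2 + L/3 + N/3 (p(N, L) = -2 + (N + L)/3 = -2 + (L + N)/3 = -2 + (L/3 + N/3) = -2 + L/3 + N/3)
z(c, V) = V (z(c, V) = V + 0 = V)
Z(K) = K**2 + 2*K/(-3 + K) (Z(K) = K**2 + (2*K)/(-3 + K) = K**2 + 2*K/(-3 + K))
-3031 - Z(z(6, p(3, 0))) = -3031 - (-2 + (1/3)*0 + (1/3)*3)*(2 + (-2 + (1/3)*0 + (1/3)*3)**2 - 3*(-2 + (1/3)*0 + (1/3)*3))/(-3 + (-2 + (1/3)*0 + (1/3)*3)) = -3031 - (-2 + 0 + 1)*(2 + (-2 + 0 + 1)**2 - 3*(-2 + 0 + 1))/(-3 + (-2 + 0 + 1)) = -3031 - (-1)*(2 + (-1)**2 - 3*(-1))/(-3 - 1) = -3031 - (-1)*(2 + 1 + 3)/(-4) = -3031 - (-1)*(-1)*6/4 = -3031 - 1*3/2 = -3031 - 3/2 = -6065/2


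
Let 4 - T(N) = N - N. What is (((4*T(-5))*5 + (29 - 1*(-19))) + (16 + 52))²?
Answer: 38416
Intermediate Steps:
T(N) = 4 (T(N) = 4 - (N - N) = 4 - 1*0 = 4 + 0 = 4)
(((4*T(-5))*5 + (29 - 1*(-19))) + (16 + 52))² = (((4*4)*5 + (29 - 1*(-19))) + (16 + 52))² = ((16*5 + (29 + 19)) + 68)² = ((80 + 48) + 68)² = (128 + 68)² = 196² = 38416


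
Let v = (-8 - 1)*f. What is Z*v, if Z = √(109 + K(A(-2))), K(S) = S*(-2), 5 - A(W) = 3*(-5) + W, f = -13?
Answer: 117*√65 ≈ 943.28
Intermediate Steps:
A(W) = 20 - W (A(W) = 5 - (3*(-5) + W) = 5 - (-15 + W) = 5 + (15 - W) = 20 - W)
K(S) = -2*S
v = 117 (v = (-8 - 1)*(-13) = -9*(-13) = 117)
Z = √65 (Z = √(109 - 2*(20 - 1*(-2))) = √(109 - 2*(20 + 2)) = √(109 - 2*22) = √(109 - 44) = √65 ≈ 8.0623)
Z*v = √65*117 = 117*√65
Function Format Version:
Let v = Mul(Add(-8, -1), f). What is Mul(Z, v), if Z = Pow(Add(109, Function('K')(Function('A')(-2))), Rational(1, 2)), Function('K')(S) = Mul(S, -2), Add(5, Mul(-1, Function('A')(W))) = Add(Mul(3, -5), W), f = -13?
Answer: Mul(117, Pow(65, Rational(1, 2))) ≈ 943.28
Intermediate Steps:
Function('A')(W) = Add(20, Mul(-1, W)) (Function('A')(W) = Add(5, Mul(-1, Add(Mul(3, -5), W))) = Add(5, Mul(-1, Add(-15, W))) = Add(5, Add(15, Mul(-1, W))) = Add(20, Mul(-1, W)))
Function('K')(S) = Mul(-2, S)
v = 117 (v = Mul(Add(-8, -1), -13) = Mul(-9, -13) = 117)
Z = Pow(65, Rational(1, 2)) (Z = Pow(Add(109, Mul(-2, Add(20, Mul(-1, -2)))), Rational(1, 2)) = Pow(Add(109, Mul(-2, Add(20, 2))), Rational(1, 2)) = Pow(Add(109, Mul(-2, 22)), Rational(1, 2)) = Pow(Add(109, -44), Rational(1, 2)) = Pow(65, Rational(1, 2)) ≈ 8.0623)
Mul(Z, v) = Mul(Pow(65, Rational(1, 2)), 117) = Mul(117, Pow(65, Rational(1, 2)))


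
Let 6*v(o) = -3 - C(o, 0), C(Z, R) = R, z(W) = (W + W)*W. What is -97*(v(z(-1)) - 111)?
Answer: 21631/2 ≈ 10816.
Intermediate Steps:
z(W) = 2*W**2 (z(W) = (2*W)*W = 2*W**2)
v(o) = -1/2 (v(o) = (-3 - 1*0)/6 = (-3 + 0)/6 = (1/6)*(-3) = -1/2)
-97*(v(z(-1)) - 111) = -97*(-1/2 - 111) = -97*(-223/2) = 21631/2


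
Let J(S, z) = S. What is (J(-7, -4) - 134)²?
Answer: 19881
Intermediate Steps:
(J(-7, -4) - 134)² = (-7 - 134)² = (-141)² = 19881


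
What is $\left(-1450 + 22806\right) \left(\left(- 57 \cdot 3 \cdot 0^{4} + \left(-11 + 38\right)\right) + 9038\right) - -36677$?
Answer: $193628817$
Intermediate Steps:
$\left(-1450 + 22806\right) \left(\left(- 57 \cdot 3 \cdot 0^{4} + \left(-11 + 38\right)\right) + 9038\right) - -36677 = 21356 \left(\left(- 57 \cdot 3 \cdot 0 + 27\right) + 9038\right) + 36677 = 21356 \left(\left(\left(-57\right) 0 + 27\right) + 9038\right) + 36677 = 21356 \left(\left(0 + 27\right) + 9038\right) + 36677 = 21356 \left(27 + 9038\right) + 36677 = 21356 \cdot 9065 + 36677 = 193592140 + 36677 = 193628817$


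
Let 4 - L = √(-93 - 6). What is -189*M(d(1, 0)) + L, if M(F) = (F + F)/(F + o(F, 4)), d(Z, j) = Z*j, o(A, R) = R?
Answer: 4 - 3*I*√11 ≈ 4.0 - 9.9499*I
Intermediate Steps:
M(F) = 2*F/(4 + F) (M(F) = (F + F)/(F + 4) = (2*F)/(4 + F) = 2*F/(4 + F))
L = 4 - 3*I*√11 (L = 4 - √(-93 - 6) = 4 - √(-99) = 4 - 3*I*√11 ≈ 4.0 - 9.9499*I)
-189*M(d(1, 0)) + L = -378*1*0/(4 + 1*0) + (4 - 3*I*√11) = -378*0/(4 + 0) + (4 - 3*I*√11) = -378*0/4 + (4 - 3*I*√11) = -189*0 + (4 - 3*I*√11) = 0 + (4 - 3*I*√11) = 4 - 3*I*√11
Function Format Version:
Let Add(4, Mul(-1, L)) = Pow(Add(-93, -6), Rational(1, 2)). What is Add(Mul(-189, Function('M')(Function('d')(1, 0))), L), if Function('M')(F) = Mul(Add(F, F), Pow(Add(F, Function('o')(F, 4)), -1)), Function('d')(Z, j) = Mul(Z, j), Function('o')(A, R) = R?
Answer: Add(4, Mul(-3, I, Pow(11, Rational(1, 2)))) ≈ Add(4.0000, Mul(-9.9499, I))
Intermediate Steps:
Function('M')(F) = Mul(2, F, Pow(Add(4, F), -1)) (Function('M')(F) = Mul(Add(F, F), Pow(Add(F, 4), -1)) = Mul(Mul(2, F), Pow(Add(4, F), -1)) = Mul(2, F, Pow(Add(4, F), -1)))
L = Add(4, Mul(-3, I, Pow(11, Rational(1, 2)))) (L = Add(4, Mul(-1, Pow(Add(-93, -6), Rational(1, 2)))) = Add(4, Mul(-1, Pow(-99, Rational(1, 2)))) = Add(4, Mul(-1, Mul(3, I, Pow(11, Rational(1, 2))))) = Add(4, Mul(-3, I, Pow(11, Rational(1, 2)))) ≈ Add(4.0000, Mul(-9.9499, I)))
Add(Mul(-189, Function('M')(Function('d')(1, 0))), L) = Add(Mul(-189, Mul(2, Mul(1, 0), Pow(Add(4, Mul(1, 0)), -1))), Add(4, Mul(-3, I, Pow(11, Rational(1, 2))))) = Add(Mul(-189, Mul(2, 0, Pow(Add(4, 0), -1))), Add(4, Mul(-3, I, Pow(11, Rational(1, 2))))) = Add(Mul(-189, Mul(2, 0, Pow(4, -1))), Add(4, Mul(-3, I, Pow(11, Rational(1, 2))))) = Add(Mul(-189, Mul(2, 0, Rational(1, 4))), Add(4, Mul(-3, I, Pow(11, Rational(1, 2))))) = Add(Mul(-189, 0), Add(4, Mul(-3, I, Pow(11, Rational(1, 2))))) = Add(0, Add(4, Mul(-3, I, Pow(11, Rational(1, 2))))) = Add(4, Mul(-3, I, Pow(11, Rational(1, 2))))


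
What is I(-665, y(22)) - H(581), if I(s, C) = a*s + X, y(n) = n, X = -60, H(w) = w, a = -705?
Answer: 468184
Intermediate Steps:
I(s, C) = -60 - 705*s (I(s, C) = -705*s - 60 = -60 - 705*s)
I(-665, y(22)) - H(581) = (-60 - 705*(-665)) - 1*581 = (-60 + 468825) - 581 = 468765 - 581 = 468184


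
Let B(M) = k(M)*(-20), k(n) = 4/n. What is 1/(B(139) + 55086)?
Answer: 139/7656874 ≈ 1.8154e-5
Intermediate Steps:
B(M) = -80/M (B(M) = (4/M)*(-20) = -80/M)
1/(B(139) + 55086) = 1/(-80/139 + 55086) = 1/(7656874/139) = 139/7656874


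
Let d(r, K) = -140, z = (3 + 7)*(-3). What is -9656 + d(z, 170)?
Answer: -9796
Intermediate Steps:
z = -30 (z = 10*(-3) = -30)
-9656 + d(z, 170) = -9656 - 140 = -9796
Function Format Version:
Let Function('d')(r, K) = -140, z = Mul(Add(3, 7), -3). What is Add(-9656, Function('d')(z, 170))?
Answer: -9796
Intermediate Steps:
z = -30 (z = Mul(10, -3) = -30)
Add(-9656, Function('d')(z, 170)) = Add(-9656, -140) = -9796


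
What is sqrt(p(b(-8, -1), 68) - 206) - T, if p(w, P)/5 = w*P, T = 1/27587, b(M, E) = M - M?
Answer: -1/27587 + I*sqrt(206) ≈ -3.6249e-5 + 14.353*I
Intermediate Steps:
b(M, E) = 0
T = 1/27587 ≈ 3.6249e-5
p(w, P) = 5*P*w (p(w, P) = 5*(w*P) = 5*(P*w) = 5*P*w)
sqrt(p(b(-8, -1), 68) - 206) - T = sqrt(5*68*0 - 206) - 1*1/27587 = sqrt(0 - 206) - 1/27587 = sqrt(-206) - 1/27587 = I*sqrt(206) - 1/27587 = -1/27587 + I*sqrt(206)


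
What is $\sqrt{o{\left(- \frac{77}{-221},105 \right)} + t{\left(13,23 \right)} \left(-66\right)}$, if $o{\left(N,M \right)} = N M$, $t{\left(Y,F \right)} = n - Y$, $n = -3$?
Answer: $\frac{9 \sqrt{658801}}{221} \approx 33.054$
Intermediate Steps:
$t{\left(Y,F \right)} = -3 - Y$
$o{\left(N,M \right)} = M N$
$\sqrt{o{\left(- \frac{77}{-221},105 \right)} + t{\left(13,23 \right)} \left(-66\right)} = \sqrt{105 \left(- \frac{77}{-221}\right) + \left(-3 - 13\right) \left(-66\right)} = \sqrt{105 \left(\left(-77\right) \left(- \frac{1}{221}\right)\right) + \left(-3 - 13\right) \left(-66\right)} = \sqrt{105 \cdot \frac{77}{221} - -1056} = \sqrt{\frac{8085}{221} + 1056} = \sqrt{\frac{241461}{221}} = \frac{9 \sqrt{658801}}{221}$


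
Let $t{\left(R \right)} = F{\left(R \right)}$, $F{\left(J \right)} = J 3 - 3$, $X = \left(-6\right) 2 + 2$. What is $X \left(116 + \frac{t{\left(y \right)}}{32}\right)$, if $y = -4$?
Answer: $- \frac{18485}{16} \approx -1155.3$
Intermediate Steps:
$X = -10$ ($X = -12 + 2 = -10$)
$F{\left(J \right)} = -3 + 3 J$ ($F{\left(J \right)} = 3 J - 3 = -3 + 3 J$)
$t{\left(R \right)} = -3 + 3 R$
$X \left(116 + \frac{t{\left(y \right)}}{32}\right) = - 10 \left(116 + \frac{-3 + 3 \left(-4\right)}{32}\right) = - 10 \left(116 + \left(-3 - 12\right) \frac{1}{32}\right) = - 10 \left(116 - \frac{15}{32}\right) = \left(-10\right) \frac{3697}{32} = - \frac{18485}{16}$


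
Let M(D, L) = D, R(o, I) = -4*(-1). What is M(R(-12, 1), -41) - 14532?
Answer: -14528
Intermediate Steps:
R(o, I) = 4
M(R(-12, 1), -41) - 14532 = 4 - 14532 = -14528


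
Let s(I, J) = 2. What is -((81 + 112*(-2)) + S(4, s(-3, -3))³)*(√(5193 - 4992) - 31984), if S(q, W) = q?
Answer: -2526736 + 79*√201 ≈ -2.5256e+6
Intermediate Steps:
-((81 + 112*(-2)) + S(4, s(-3, -3))³)*(√(5193 - 4992) - 31984) = -((81 + 112*(-2)) + 4³)*(√(5193 - 4992) - 31984) = -((81 - 224) + 64)*(√201 - 31984) = -(-143 + 64)*(-31984 + √201) = -(-79)*(-31984 + √201) = -(2526736 - 79*√201) = -2526736 + 79*√201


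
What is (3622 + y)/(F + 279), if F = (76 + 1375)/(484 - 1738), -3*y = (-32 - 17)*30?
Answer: 5156448/348415 ≈ 14.800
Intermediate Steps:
y = 490 (y = -(-32 - 17)*30/3 = -(-49)*30/3 = -⅓*(-1470) = 490)
F = -1451/1254 (F = 1451/(-1254) = 1451*(-1/1254) = -1451/1254 ≈ -1.1571)
(3622 + y)/(F + 279) = (3622 + 490)/(-1451/1254 + 279) = 4112/(348415/1254) = 4112*(1254/348415) = 5156448/348415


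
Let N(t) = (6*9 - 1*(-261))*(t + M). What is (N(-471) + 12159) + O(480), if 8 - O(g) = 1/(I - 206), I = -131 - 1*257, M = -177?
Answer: -114020081/594 ≈ -1.9195e+5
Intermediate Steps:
N(t) = -55755 + 315*t (N(t) = (6*9 - 1*(-261))*(t - 177) = (54 + 261)*(-177 + t) = 315*(-177 + t) = -55755 + 315*t)
I = -388 (I = -131 - 257 = -388)
O(g) = 4753/594 (O(g) = 8 - 1/(-388 - 206) = 8 - 1/(-594) = 8 - 1*(-1/594) = 8 + 1/594 = 4753/594)
(N(-471) + 12159) + O(480) = ((-55755 + 315*(-471)) + 12159) + 4753/594 = ((-55755 - 148365) + 12159) + 4753/594 = (-204120 + 12159) + 4753/594 = -191961 + 4753/594 = -114020081/594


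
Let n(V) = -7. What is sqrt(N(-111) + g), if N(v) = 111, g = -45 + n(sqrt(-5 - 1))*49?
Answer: I*sqrt(277) ≈ 16.643*I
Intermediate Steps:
g = -388 (g = -45 - 7*49 = -45 - 343 = -388)
sqrt(N(-111) + g) = sqrt(111 - 388) = sqrt(-277) = I*sqrt(277)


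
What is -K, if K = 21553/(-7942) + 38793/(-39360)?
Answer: 192736681/52099520 ≈ 3.6994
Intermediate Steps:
K = -192736681/52099520 (K = 21553*(-1/7942) + 38793*(-1/39360) = -21553/7942 - 12931/13120 = -192736681/52099520 ≈ -3.6994)
-K = -1*(-192736681/52099520) = 192736681/52099520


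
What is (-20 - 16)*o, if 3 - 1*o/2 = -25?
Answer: -2016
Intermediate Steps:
o = 56 (o = 6 - 2*(-25) = 6 + 50 = 56)
(-20 - 16)*o = (-20 - 16)*56 = -36*56 = -2016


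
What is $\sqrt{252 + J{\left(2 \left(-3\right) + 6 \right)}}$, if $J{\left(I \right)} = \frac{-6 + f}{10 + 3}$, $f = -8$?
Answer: $\frac{\sqrt{42406}}{13} \approx 15.841$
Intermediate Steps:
$J{\left(I \right)} = - \frac{14}{13}$ ($J{\left(I \right)} = \frac{-6 - 8}{10 + 3} = - \frac{14}{13}$)
$\sqrt{252 + J{\left(2 \left(-3\right) + 6 \right)}} = \sqrt{252 - \frac{14}{13}} = \sqrt{\frac{3262}{13}} = \frac{\sqrt{42406}}{13}$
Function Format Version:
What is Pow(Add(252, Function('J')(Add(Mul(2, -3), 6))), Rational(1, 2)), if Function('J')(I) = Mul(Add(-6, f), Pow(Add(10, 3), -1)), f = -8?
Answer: Mul(Rational(1, 13), Pow(42406, Rational(1, 2))) ≈ 15.841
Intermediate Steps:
Function('J')(I) = Rational(-14, 13) (Function('J')(I) = Mul(Add(-6, -8), Pow(Add(10, 3), -1)) = Mul(-14, Pow(13, -1)) = Mul(-14, Rational(1, 13)) = Rational(-14, 13))
Pow(Add(252, Function('J')(Add(Mul(2, -3), 6))), Rational(1, 2)) = Pow(Add(252, Rational(-14, 13)), Rational(1, 2)) = Pow(Rational(3262, 13), Rational(1, 2)) = Mul(Rational(1, 13), Pow(42406, Rational(1, 2)))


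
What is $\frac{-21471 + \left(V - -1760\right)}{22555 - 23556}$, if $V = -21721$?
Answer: $\frac{41432}{1001} \approx 41.391$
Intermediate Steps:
$\frac{-21471 + \left(V - -1760\right)}{22555 - 23556} = \frac{-21471 - 19961}{22555 - 23556} = \frac{-21471 + \left(-21721 + 1760\right)}{-1001} = \left(-21471 - 19961\right) \left(- \frac{1}{1001}\right) = \left(-41432\right) \left(- \frac{1}{1001}\right) = \frac{41432}{1001}$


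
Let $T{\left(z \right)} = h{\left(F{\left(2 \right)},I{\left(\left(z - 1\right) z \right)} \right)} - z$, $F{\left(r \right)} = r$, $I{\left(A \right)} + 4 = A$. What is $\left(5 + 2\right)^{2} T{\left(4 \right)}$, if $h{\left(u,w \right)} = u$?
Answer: $-98$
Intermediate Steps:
$I{\left(A \right)} = -4 + A$
$T{\left(z \right)} = 2 - z$
$\left(5 + 2\right)^{2} T{\left(4 \right)} = \left(5 + 2\right)^{2} \left(2 - 4\right) = 7^{2} \left(2 - 4\right) = 49 \left(-2\right) = -98$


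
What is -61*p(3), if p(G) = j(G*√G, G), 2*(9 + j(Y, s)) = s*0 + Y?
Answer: 549 - 183*√3/2 ≈ 390.52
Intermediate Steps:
j(Y, s) = -9 + Y/2 (j(Y, s) = -9 + (s*0 + Y)/2 = -9 + (0 + Y)/2 = -9 + Y/2)
p(G) = -9 + G^(3/2)/2 (p(G) = -9 + (G*√G)/2 = -9 + G^(3/2)/2)
-61*p(3) = -61*(-9 + 3^(3/2)/2) = -61*(-9 + (3*√3)/2) = -61*(-9 + 3*√3/2) = 549 - 183*√3/2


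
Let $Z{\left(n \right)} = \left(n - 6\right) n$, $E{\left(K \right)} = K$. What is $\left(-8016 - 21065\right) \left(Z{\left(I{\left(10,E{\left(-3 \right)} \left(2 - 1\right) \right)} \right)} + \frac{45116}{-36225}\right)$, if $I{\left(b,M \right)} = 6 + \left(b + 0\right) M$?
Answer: $- \frac{757178623604}{36225} \approx -2.0902 \cdot 10^{7}$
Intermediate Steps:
$I{\left(b,M \right)} = 6 + M b$ ($I{\left(b,M \right)} = 6 + b M = 6 + M b$)
$Z{\left(n \right)} = n \left(-6 + n\right)$ ($Z{\left(n \right)} = \left(n - 6\right) n = \left(-6 + n\right) n = n \left(-6 + n\right)$)
$\left(-8016 - 21065\right) \left(Z{\left(I{\left(10,E{\left(-3 \right)} \left(2 - 1\right) \right)} \right)} + \frac{45116}{-36225}\right) = \left(-8016 - 21065\right) \left(\left(6 + - 3 \left(2 - 1\right) 10\right) \left(-6 + \left(6 + - 3 \left(2 - 1\right) 10\right)\right) + \frac{45116}{-36225}\right) = - 29081 \left(\left(6 + \left(-3\right) 1 \cdot 10\right) \left(-6 + \left(6 + \left(-3\right) 1 \cdot 10\right)\right) + 45116 \left(- \frac{1}{36225}\right)\right) = - 29081 \left(\left(6 - 30\right) \left(-6 + \left(6 - 30\right)\right) - \frac{45116}{36225}\right) = - 29081 \left(- 24 \left(-6 - 24\right) - \frac{45116}{36225}\right) = - 29081 \left(\left(-24\right) \left(-30\right) - \frac{45116}{36225}\right) = - 29081 \left(720 - \frac{45116}{36225}\right) = \left(-29081\right) \frac{26036884}{36225} = - \frac{757178623604}{36225}$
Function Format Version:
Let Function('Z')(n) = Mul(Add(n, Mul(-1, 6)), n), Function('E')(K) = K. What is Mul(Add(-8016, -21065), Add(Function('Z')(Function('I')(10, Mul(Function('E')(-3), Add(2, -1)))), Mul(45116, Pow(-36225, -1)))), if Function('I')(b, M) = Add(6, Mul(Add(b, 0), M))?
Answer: Rational(-757178623604, 36225) ≈ -2.0902e+7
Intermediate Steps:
Function('I')(b, M) = Add(6, Mul(M, b)) (Function('I')(b, M) = Add(6, Mul(b, M)) = Add(6, Mul(M, b)))
Function('Z')(n) = Mul(n, Add(-6, n)) (Function('Z')(n) = Mul(Add(n, -6), n) = Mul(Add(-6, n), n) = Mul(n, Add(-6, n)))
Mul(Add(-8016, -21065), Add(Function('Z')(Function('I')(10, Mul(Function('E')(-3), Add(2, -1)))), Mul(45116, Pow(-36225, -1)))) = Mul(Add(-8016, -21065), Add(Mul(Add(6, Mul(Mul(-3, Add(2, -1)), 10)), Add(-6, Add(6, Mul(Mul(-3, Add(2, -1)), 10)))), Mul(45116, Pow(-36225, -1)))) = Mul(-29081, Add(Mul(Add(6, Mul(Mul(-3, 1), 10)), Add(-6, Add(6, Mul(Mul(-3, 1), 10)))), Mul(45116, Rational(-1, 36225)))) = Mul(-29081, Add(Mul(Add(6, Mul(-3, 10)), Add(-6, Add(6, Mul(-3, 10)))), Rational(-45116, 36225))) = Mul(-29081, Add(Mul(Add(6, -30), Add(-6, Add(6, -30))), Rational(-45116, 36225))) = Mul(-29081, Add(Mul(-24, Add(-6, -24)), Rational(-45116, 36225))) = Mul(-29081, Add(Mul(-24, -30), Rational(-45116, 36225))) = Mul(-29081, Add(720, Rational(-45116, 36225))) = Mul(-29081, Rational(26036884, 36225)) = Rational(-757178623604, 36225)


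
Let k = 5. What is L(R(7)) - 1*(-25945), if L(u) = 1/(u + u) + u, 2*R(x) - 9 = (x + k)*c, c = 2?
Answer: 1713461/66 ≈ 25962.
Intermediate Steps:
R(x) = 19/2 + x (R(x) = 9/2 + ((x + 5)*2)/2 = 9/2 + ((5 + x)*2)/2 = 9/2 + (10 + 2*x)/2 = 9/2 + (5 + x) = 19/2 + x)
L(u) = u + 1/(2*u) (L(u) = 1/(2*u) + u = u + 1/(2*u))
L(R(7)) - 1*(-25945) = ((19/2 + 7) + 1/(2*(19/2 + 7))) - 1*(-25945) = (33/2 + 1/(2*(33/2))) + 25945 = (33/2 + (½)*(2/33)) + 25945 = (33/2 + 1/33) + 25945 = 1091/66 + 25945 = 1713461/66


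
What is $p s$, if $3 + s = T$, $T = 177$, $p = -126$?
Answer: $-21924$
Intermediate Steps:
$s = 174$ ($s = -3 + 177 = 174$)
$p s = \left(-126\right) 174 = -21924$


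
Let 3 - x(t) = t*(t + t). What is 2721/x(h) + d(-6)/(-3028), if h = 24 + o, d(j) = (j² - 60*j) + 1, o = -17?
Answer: -8276903/287660 ≈ -28.773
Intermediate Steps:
d(j) = 1 + j² - 60*j
h = 7 (h = 24 - 17 = 7)
x(t) = 3 - 2*t² (x(t) = 3 - t*(t + t) = 3 - t*2*t = 3 - 2*t²)
2721/x(h) + d(-6)/(-3028) = 2721/(3 - 2*7²) + (1 + (-6)² - 60*(-6))/(-3028) = 2721/(3 - 2*49) + (1 + 36 + 360)*(-1/3028) = 2721/(3 - 98) + 397*(-1/3028) = 2721/(-95) - 397/3028 = 2721*(-1/95) - 397/3028 = -2721/95 - 397/3028 = -8276903/287660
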